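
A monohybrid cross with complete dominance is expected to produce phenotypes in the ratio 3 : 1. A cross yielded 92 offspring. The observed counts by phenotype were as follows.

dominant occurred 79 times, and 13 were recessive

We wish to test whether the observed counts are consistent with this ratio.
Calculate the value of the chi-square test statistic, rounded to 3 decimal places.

Ratio total = 4. Expected counts: 92×3/4 = 69, 92×1/4 = 23.
cat            O        E   (O−E)²/E
dominant      79       69     1.4493
recessive     13       23     4.3478
Sum = 5.797

5.797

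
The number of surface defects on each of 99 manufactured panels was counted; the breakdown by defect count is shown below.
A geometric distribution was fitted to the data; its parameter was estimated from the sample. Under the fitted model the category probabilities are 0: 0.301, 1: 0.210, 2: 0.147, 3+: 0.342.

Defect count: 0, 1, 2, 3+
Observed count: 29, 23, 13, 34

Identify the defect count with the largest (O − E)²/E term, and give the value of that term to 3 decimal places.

Expected counts E_i = n·p_i: 99×0.301 = 29.799, 99×0.210 = 20.79, 99×0.147 = 14.553, 99×0.342 = 33.858.
cat         O        E   (O−E)²/E
0          29   29.799     0.0214
1          23    20.79     0.2349
2          13   14.553     0.1657
3+         34   33.858     0.0006
The largest term is for 1: 0.235.

1, 0.235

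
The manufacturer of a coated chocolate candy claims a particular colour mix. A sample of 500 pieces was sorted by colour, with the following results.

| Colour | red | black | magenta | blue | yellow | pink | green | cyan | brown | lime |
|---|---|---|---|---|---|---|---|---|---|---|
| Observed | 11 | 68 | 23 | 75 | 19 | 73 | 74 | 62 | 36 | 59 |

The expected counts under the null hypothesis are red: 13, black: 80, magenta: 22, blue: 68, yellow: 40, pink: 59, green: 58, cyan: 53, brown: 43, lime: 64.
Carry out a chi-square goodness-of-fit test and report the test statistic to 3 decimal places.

24.693

red: (11 − 13)²/13 = 4/13 = 0.3077
black: (68 − 80)²/80 = 144/80 = 1.8000
magenta: (23 − 22)²/22 = 1/22 = 0.0455
blue: (75 − 68)²/68 = 49/68 = 0.7206
yellow: (19 − 40)²/40 = 441/40 = 11.0250
pink: (73 − 59)²/59 = 196/59 = 3.3220
green: (74 − 58)²/58 = 256/58 = 4.4138
cyan: (62 − 53)²/53 = 81/53 = 1.5283
brown: (36 − 43)²/43 = 49/43 = 1.1395
lime: (59 − 64)²/64 = 25/64 = 0.3906
Sum = 24.693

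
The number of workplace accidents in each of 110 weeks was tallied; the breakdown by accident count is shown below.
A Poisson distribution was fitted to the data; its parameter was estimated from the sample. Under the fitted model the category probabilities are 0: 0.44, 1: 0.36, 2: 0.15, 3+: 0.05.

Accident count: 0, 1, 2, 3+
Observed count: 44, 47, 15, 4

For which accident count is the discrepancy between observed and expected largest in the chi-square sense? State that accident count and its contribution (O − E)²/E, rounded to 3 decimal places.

1, 1.383

Expected counts E_i = n·p_i: 110×0.44 = 48.4, 110×0.36 = 39.6, 110×0.15 = 16.5, 110×0.05 = 5.5.
0: (44 − 48.4)²/48.4 = 19.36/48.4 = 0.4000
1: (47 − 39.6)²/39.6 = 54.76/39.6 = 1.3828
2: (15 − 16.5)²/16.5 = 2.25/16.5 = 0.1364
3+: (4 − 5.5)²/5.5 = 2.25/5.5 = 0.4091
The largest term is for 1: 1.383.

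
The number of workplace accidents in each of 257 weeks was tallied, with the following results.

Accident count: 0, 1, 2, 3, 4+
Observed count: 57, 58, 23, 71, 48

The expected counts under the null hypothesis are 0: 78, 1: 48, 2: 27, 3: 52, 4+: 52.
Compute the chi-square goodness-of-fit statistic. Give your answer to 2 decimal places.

15.58

cat         O        E   (O−E)²/E
0          57       78      5.654
1          58       48      2.083
2          23       27      0.593
3          71       52      6.942
4+         48       52      0.308
Sum = 15.58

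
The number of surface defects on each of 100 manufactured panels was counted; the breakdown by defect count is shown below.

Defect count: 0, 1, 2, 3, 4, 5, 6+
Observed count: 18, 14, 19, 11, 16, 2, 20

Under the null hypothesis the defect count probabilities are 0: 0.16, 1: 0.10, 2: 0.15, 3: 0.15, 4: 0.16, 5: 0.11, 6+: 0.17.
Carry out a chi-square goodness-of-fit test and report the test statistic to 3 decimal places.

11.876

Expected counts E_i = n·p_i: 100×0.16 = 16, 100×0.10 = 10, 100×0.15 = 15, 100×0.15 = 15, 100×0.16 = 16, 100×0.11 = 11, 100×0.17 = 17.
χ² = (18−16)²/16 + (14−10)²/10 + (19−15)²/15 + (11−15)²/15 + (16−16)²/16 + (2−11)²/11 + (20−17)²/17
   = 0.2500 + 1.6000 + 1.0667 + 1.0667 + 0.0000 + 7.3636 + 0.5294
Sum = 11.876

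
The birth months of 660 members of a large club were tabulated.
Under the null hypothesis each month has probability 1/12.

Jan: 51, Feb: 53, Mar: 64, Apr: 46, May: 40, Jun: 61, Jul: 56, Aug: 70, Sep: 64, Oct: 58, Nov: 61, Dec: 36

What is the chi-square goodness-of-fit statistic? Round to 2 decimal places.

Expected count for each of the 12 categories: 660/12 = 55.
cat         O        E   (O−E)²/E
Jan        51       55      0.291
Feb        53       55      0.073
Mar        64       55      1.473
Apr        46       55      1.473
May        40       55      4.091
Jun        61       55      0.655
Jul        56       55      0.018
Aug        70       55      4.091
Sep        64       55      1.473
Oct        58       55      0.164
Nov        61       55      0.655
Dec        36       55      6.564
Sum = 21.02

21.02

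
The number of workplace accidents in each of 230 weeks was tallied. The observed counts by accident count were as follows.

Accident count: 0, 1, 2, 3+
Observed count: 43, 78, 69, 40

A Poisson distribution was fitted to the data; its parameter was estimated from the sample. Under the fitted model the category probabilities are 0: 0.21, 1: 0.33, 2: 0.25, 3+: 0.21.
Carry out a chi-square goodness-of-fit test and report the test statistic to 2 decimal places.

4.37

Expected counts E_i = n·p_i: 230×0.21 = 48.3, 230×0.33 = 75.9, 230×0.25 = 57.5, 230×0.21 = 48.3.
χ² = (43−48.3)²/48.3 + (78−75.9)²/75.9 + (69−57.5)²/57.5 + (40−48.3)²/48.3
   = 0.582 + 0.058 + 2.300 + 1.426
Sum = 4.37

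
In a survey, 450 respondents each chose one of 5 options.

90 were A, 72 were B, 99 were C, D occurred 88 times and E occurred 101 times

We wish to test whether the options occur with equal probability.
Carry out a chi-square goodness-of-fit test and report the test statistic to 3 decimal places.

Under H₀ each category has probability 1/5, so each expected count is 450/5 = 90.
A: (90 − 90)²/90 = 0/90 = 0.0000
B: (72 − 90)²/90 = 324/90 = 3.6000
C: (99 − 90)²/90 = 81/90 = 0.9000
D: (88 − 90)²/90 = 4/90 = 0.0444
E: (101 − 90)²/90 = 121/90 = 1.3444
Sum = 5.889

5.889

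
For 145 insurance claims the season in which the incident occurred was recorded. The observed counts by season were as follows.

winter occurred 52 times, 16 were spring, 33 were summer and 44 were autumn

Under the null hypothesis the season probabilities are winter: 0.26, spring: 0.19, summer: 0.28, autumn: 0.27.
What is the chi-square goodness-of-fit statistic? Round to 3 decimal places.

Expected counts E_i = n·p_i: 145×0.26 = 37.7, 145×0.19 = 27.55, 145×0.28 = 40.6, 145×0.27 = 39.15.
winter: (52 − 37.7)²/37.7 = 204.49/37.7 = 5.4241
spring: (16 − 27.55)²/27.55 = 133.4025/27.55 = 4.8422
summer: (33 − 40.6)²/40.6 = 57.76/40.6 = 1.4227
autumn: (44 − 39.15)²/39.15 = 23.5225/39.15 = 0.6008
Sum = 12.290

12.290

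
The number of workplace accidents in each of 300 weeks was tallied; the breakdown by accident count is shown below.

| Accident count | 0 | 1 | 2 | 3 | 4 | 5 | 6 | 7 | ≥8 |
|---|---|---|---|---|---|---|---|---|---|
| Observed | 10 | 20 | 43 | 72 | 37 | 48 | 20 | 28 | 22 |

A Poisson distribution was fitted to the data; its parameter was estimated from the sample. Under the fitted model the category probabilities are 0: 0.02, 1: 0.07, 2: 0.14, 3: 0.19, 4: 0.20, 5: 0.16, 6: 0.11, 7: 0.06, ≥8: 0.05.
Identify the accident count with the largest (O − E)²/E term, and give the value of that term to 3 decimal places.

Expected counts E_i = n·p_i: 300×0.02 = 6, 300×0.07 = 21, 300×0.14 = 42, 300×0.19 = 57, 300×0.20 = 60, 300×0.16 = 48, 300×0.11 = 33, 300×0.06 = 18, 300×0.05 = 15.
cat         O        E   (O−E)²/E
0          10        6     2.6667
1          20       21     0.0476
2          43       42     0.0238
3          72       57     3.9474
4          37       60     8.8167
5          48       48     0.0000
6          20       33     5.1212
7          28       18     5.5556
≥8         22       15     3.2667
The largest term is for 4: 8.817.

4, 8.817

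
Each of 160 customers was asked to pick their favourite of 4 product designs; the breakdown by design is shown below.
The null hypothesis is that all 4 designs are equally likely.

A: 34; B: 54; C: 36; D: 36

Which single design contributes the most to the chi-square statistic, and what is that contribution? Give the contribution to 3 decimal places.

B, 4.900

Expected count for each of the 4 categories: 160/4 = 40.
χ² = (34−40)²/40 + (54−40)²/40 + (36−40)²/40 + (36−40)²/40
   = 0.9000 + 4.9000 + 0.4000 + 0.4000
The largest term is for B: 4.900.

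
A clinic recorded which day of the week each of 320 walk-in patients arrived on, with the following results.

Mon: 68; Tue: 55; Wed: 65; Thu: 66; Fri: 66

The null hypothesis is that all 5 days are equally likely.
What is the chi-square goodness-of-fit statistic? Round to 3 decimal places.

Under H₀ each category has probability 1/5, so each expected count is 320/5 = 64.
χ² = (68−64)²/64 + (55−64)²/64 + (65−64)²/64 + (66−64)²/64 + (66−64)²/64
   = 0.2500 + 1.2656 + 0.0156 + 0.0625 + 0.0625
Sum = 1.656

1.656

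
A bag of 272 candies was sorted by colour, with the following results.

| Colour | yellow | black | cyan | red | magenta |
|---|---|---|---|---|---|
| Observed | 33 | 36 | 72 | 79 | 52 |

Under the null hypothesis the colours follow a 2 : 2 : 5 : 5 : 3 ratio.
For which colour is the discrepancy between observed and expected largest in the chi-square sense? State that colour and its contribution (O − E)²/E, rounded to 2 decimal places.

Ratio total = 17. Expected counts: 272×2/17 = 32, 272×2/17 = 32, 272×5/17 = 80, 272×5/17 = 80, 272×3/17 = 48.
χ² = (33−32)²/32 + (36−32)²/32 + (72−80)²/80 + (79−80)²/80 + (52−48)²/48
   = 0.031 + 0.500 + 0.800 + 0.013 + 0.333
The largest term is for cyan: 0.80.

cyan, 0.80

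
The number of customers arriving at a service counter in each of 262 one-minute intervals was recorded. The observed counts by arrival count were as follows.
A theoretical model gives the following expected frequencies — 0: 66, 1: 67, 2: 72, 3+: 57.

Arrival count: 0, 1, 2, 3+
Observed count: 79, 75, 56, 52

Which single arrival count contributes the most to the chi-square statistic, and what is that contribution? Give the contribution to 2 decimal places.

2, 3.56

χ² = (79−66)²/66 + (75−67)²/67 + (56−72)²/72 + (52−57)²/57
   = 2.561 + 0.955 + 3.556 + 0.439
The largest term is for 2: 3.56.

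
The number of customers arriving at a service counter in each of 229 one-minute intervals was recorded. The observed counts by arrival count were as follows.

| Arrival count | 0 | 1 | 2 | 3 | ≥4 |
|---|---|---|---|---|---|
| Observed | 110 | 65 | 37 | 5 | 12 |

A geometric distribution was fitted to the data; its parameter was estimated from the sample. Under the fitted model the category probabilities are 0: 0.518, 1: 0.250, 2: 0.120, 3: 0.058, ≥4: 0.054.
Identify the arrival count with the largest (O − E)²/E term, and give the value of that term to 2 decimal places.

Expected counts E_i = n·p_i: 229×0.518 = 118.622, 229×0.250 = 57.25, 229×0.120 = 27.48, 229×0.058 = 13.282, 229×0.054 = 12.366.
0: (110 − 118.622)²/118.622 = 74.338884/118.622 = 0.627
1: (65 − 57.25)²/57.25 = 60.0625/57.25 = 1.049
2: (37 − 27.48)²/27.48 = 90.6304/27.48 = 3.298
3: (5 − 13.282)²/13.282 = 68.591524/13.282 = 5.164
≥4: (12 − 12.366)²/12.366 = 0.133956/12.366 = 0.011
The largest term is for 3: 5.16.

3, 5.16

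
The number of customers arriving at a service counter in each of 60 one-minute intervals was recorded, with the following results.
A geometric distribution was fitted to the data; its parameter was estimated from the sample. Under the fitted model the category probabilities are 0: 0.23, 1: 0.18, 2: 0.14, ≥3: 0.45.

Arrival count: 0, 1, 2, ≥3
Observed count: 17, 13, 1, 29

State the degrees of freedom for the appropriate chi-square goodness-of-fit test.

There are k = 4 categories and 1 parameter estimated from the data, so df = 4 − 1 − 1 = 2.

2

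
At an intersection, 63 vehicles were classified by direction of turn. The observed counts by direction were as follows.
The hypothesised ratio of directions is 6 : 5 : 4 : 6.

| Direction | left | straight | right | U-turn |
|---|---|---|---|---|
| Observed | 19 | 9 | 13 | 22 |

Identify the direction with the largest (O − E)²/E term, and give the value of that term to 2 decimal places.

straight, 2.40

Ratio total = 21. Expected counts: 63×6/21 = 18, 63×5/21 = 15, 63×4/21 = 12, 63×6/21 = 18.
left: (19 − 18)²/18 = 1/18 = 0.056
straight: (9 − 15)²/15 = 36/15 = 2.400
right: (13 − 12)²/12 = 1/12 = 0.083
U-turn: (22 − 18)²/18 = 16/18 = 0.889
The largest term is for straight: 2.40.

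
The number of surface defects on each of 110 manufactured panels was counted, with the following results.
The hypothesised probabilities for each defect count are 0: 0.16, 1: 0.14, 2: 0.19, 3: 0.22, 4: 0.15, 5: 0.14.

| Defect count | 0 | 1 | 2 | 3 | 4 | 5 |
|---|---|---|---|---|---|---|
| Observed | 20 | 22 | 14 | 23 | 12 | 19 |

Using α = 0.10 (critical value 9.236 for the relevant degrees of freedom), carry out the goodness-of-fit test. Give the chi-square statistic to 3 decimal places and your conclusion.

7.562; do not reject

Expected counts E_i = n·p_i: 110×0.16 = 17.6, 110×0.14 = 15.4, 110×0.19 = 20.9, 110×0.22 = 24.2, 110×0.15 = 16.5, 110×0.14 = 15.4.
χ² = (20−17.6)²/17.6 + (22−15.4)²/15.4 + (14−20.9)²/20.9 + (23−24.2)²/24.2 + (12−16.5)²/16.5 + (19−15.4)²/15.4
   = 0.3273 + 2.8286 + 2.2780 + 0.0595 + 1.2273 + 0.8416
Sum = 7.562
df = 5. Since 7.562 < 9.236, we do not reject H₀.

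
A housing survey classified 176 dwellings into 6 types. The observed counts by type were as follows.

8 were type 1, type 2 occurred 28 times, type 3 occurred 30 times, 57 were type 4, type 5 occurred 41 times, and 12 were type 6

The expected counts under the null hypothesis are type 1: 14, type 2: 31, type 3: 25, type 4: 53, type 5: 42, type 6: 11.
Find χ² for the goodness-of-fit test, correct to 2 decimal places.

χ² = (8−14)²/14 + (28−31)²/31 + (30−25)²/25 + (57−53)²/53 + (41−42)²/42 + (12−11)²/11
   = 2.571 + 0.290 + 1.000 + 0.302 + 0.024 + 0.091
Sum = 4.28

4.28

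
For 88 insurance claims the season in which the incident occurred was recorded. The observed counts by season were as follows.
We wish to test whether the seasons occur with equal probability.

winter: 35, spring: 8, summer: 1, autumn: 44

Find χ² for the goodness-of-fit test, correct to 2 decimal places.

58.64

Expected count for each of the 4 categories: 88/4 = 22.
winter: (35 − 22)²/22 = 169/22 = 7.682
spring: (8 − 22)²/22 = 196/22 = 8.909
summer: (1 − 22)²/22 = 441/22 = 20.045
autumn: (44 − 22)²/22 = 484/22 = 22.000
Sum = 58.64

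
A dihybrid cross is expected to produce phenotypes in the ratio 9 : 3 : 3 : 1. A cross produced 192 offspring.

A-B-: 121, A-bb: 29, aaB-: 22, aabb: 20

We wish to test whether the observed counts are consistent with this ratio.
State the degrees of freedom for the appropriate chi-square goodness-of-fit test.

3

There are k = 4 categories and no parameters were estimated from the data, so df = 4 − 1 = 3.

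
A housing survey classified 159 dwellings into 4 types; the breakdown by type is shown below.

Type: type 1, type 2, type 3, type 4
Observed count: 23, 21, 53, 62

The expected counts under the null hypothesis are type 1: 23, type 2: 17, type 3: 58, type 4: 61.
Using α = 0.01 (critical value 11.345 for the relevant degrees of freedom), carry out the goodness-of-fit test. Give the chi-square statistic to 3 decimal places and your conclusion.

cat         O        E   (O−E)²/E
type 1     23       23     0.0000
type 2     21       17     0.9412
type 3     53       58     0.4310
type 4     62       61     0.0164
Sum = 1.389
df = 3. Since 1.389 < 11.345, we do not reject H₀.

1.389; do not reject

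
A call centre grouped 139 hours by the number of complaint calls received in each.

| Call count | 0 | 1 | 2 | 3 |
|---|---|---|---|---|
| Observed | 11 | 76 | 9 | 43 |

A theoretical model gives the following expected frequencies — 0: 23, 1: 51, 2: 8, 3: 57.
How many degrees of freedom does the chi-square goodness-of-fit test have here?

3

There are k = 4 categories and no parameters were estimated from the data, so df = 4 − 1 = 3.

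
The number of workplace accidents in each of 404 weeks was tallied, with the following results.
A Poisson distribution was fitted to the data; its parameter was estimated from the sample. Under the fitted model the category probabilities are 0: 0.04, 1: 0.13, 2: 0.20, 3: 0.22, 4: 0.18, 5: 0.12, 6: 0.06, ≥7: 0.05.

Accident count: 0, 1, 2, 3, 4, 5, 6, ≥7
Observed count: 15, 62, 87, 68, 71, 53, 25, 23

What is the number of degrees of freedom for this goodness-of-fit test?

6

There are k = 8 categories and 1 parameter estimated from the data, so df = 8 − 1 − 1 = 6.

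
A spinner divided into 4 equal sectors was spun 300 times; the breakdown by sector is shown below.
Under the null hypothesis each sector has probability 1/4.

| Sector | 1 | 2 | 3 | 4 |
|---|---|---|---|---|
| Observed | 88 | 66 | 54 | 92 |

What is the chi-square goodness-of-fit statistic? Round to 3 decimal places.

13.067

Under H₀ each category has probability 1/4, so each expected count is 300/4 = 75.
cat         O        E   (O−E)²/E
1          88       75     2.2533
2          66       75     1.0800
3          54       75     5.8800
4          92       75     3.8533
Sum = 13.067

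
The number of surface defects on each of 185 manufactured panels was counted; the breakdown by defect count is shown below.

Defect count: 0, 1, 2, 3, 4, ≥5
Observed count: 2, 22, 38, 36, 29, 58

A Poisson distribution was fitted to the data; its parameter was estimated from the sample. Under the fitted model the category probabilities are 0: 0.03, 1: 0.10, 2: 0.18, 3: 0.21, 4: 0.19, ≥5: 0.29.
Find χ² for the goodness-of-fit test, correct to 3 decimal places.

5.234

Expected counts E_i = n·p_i: 185×0.03 = 5.55, 185×0.10 = 18.5, 185×0.18 = 33.3, 185×0.21 = 38.85, 185×0.19 = 35.15, 185×0.29 = 53.65.
cat         O        E   (O−E)²/E
0           2     5.55     2.2707
1          22     18.5     0.6622
2          38     33.3     0.6634
3          36    38.85     0.2091
4          29    35.15     1.0760
≥5         58    53.65     0.3527
Sum = 5.234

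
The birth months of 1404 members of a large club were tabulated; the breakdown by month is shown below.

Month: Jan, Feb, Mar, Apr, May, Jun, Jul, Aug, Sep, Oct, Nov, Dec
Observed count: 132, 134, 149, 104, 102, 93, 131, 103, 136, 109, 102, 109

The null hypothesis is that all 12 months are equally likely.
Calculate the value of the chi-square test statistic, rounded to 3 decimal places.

Under H₀ each category has probability 1/12, so each expected count is 1404/12 = 117.
χ² = (132−117)²/117 + (134−117)²/117 + (149−117)²/117 + (104−117)²/117 + (102−117)²/117 + (93−117)²/117 + (131−117)²/117 + (103−117)²/117 + (136−117)²/117 + (109−117)²/117 + (102−117)²/117 + (109−117)²/117
   = 1.9231 + 2.4701 + 8.7521 + 1.4444 + 1.9231 + 4.9231 + 1.6752 + 1.6752 + 3.0855 + 0.5470 + 1.9231 + 0.5470
Sum = 30.889

30.889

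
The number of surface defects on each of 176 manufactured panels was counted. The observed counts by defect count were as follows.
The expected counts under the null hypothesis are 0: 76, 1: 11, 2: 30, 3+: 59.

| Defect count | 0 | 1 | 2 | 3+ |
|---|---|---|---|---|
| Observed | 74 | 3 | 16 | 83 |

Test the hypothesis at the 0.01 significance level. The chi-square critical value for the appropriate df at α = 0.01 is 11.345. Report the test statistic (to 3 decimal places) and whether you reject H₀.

22.167; reject

0: (74 − 76)²/76 = 4/76 = 0.0526
1: (3 − 11)²/11 = 64/11 = 5.8182
2: (16 − 30)²/30 = 196/30 = 6.5333
3+: (83 − 59)²/59 = 576/59 = 9.7627
Sum = 22.167
df = 3. Since 22.167 > 11.345, we reject H₀.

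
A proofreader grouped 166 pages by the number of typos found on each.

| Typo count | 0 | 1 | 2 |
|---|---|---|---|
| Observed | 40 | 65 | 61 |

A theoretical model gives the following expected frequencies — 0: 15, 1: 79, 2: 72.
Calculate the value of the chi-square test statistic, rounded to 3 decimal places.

0: (40 − 15)²/15 = 625/15 = 41.6667
1: (65 − 79)²/79 = 196/79 = 2.4810
2: (61 − 72)²/72 = 121/72 = 1.6806
Sum = 45.828

45.828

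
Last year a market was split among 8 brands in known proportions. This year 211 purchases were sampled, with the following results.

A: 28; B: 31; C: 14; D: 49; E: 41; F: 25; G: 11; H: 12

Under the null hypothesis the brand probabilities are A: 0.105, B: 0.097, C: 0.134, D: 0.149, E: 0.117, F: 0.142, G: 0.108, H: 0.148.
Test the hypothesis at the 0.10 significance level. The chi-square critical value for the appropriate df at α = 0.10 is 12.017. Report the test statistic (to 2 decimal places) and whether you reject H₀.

Expected counts E_i = n·p_i: 211×0.105 = 22.155, 211×0.097 = 20.467, 211×0.134 = 28.274, 211×0.149 = 31.439, 211×0.117 = 24.687, 211×0.142 = 29.962, 211×0.108 = 22.788, 211×0.148 = 31.228.
cat         O        E   (O−E)²/E
A          28   22.155      1.542
B          31   20.467      5.421
C          14   28.274      7.206
D          49   31.439      9.809
E          41   24.687     10.780
F          25   29.962      0.822
G          11   22.788      6.098
H          12   31.228     11.839
Sum = 53.52
df = 7. Since 53.52 > 12.017, we reject H₀.

53.52; reject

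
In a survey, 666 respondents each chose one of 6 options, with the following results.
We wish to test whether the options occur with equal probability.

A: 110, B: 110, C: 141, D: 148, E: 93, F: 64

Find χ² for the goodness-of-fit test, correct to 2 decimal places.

Expected count for each of the 6 categories: 666/6 = 111.
A: (110 − 111)²/111 = 1/111 = 0.009
B: (110 − 111)²/111 = 1/111 = 0.009
C: (141 − 111)²/111 = 900/111 = 8.108
D: (148 − 111)²/111 = 1369/111 = 12.333
E: (93 − 111)²/111 = 324/111 = 2.919
F: (64 − 111)²/111 = 2209/111 = 19.901
Sum = 43.28

43.28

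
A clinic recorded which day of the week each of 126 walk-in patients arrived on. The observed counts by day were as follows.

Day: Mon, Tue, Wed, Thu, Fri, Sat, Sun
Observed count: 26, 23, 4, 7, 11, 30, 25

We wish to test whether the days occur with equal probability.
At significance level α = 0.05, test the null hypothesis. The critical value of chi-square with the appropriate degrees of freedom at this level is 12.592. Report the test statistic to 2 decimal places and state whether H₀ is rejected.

Under H₀ each category has probability 1/7, so each expected count is 126/7 = 18.
χ² = (26−18)²/18 + (23−18)²/18 + (4−18)²/18 + (7−18)²/18 + (11−18)²/18 + (30−18)²/18 + (25−18)²/18
   = 3.556 + 1.389 + 10.889 + 6.722 + 2.722 + 8.000 + 2.722
Sum = 36.00
df = 6. Since 36.00 > 12.592, we reject H₀.

36.00; reject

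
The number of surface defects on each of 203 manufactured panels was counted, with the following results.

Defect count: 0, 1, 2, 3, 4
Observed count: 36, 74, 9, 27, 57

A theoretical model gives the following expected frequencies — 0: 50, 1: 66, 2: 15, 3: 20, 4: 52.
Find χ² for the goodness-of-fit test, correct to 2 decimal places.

χ² = (36−50)²/50 + (74−66)²/66 + (9−15)²/15 + (27−20)²/20 + (57−52)²/52
   = 3.920 + 0.970 + 2.400 + 2.450 + 0.481
Sum = 10.22

10.22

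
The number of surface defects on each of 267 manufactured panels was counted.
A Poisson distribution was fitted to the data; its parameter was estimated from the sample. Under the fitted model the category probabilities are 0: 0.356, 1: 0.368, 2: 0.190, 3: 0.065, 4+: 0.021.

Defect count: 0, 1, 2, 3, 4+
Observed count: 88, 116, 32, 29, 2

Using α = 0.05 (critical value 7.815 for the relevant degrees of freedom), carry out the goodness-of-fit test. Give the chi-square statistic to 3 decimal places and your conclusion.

20.777; reject

Expected counts E_i = n·p_i: 267×0.356 = 95.052, 267×0.368 = 98.256, 267×0.190 = 50.73, 267×0.065 = 17.355, 267×0.021 = 5.607.
cat         O        E   (O−E)²/E
0          88   95.052     0.5232
1         116   98.256     3.2044
2          32    50.73     6.9153
3          29   17.355     7.8137
4+          2    5.607     2.3204
Sum = 20.777
df = 3. Since 20.777 > 7.815, we reject H₀.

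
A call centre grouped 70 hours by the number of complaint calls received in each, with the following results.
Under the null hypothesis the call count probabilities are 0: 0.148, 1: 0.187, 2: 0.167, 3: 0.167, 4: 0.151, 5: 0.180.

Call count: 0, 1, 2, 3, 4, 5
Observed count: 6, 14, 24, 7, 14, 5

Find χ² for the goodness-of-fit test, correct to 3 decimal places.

Expected counts E_i = n·p_i: 70×0.148 = 10.36, 70×0.187 = 13.09, 70×0.167 = 11.69, 70×0.167 = 11.69, 70×0.151 = 10.57, 70×0.180 = 12.6.
χ² = (6−10.36)²/10.36 + (14−13.09)²/13.09 + (24−11.69)²/11.69 + (7−11.69)²/11.69 + (14−10.57)²/10.57 + (5−12.6)²/12.6
   = 1.8349 + 0.0633 + 12.9629 + 1.8816 + 1.1130 + 4.5841
Sum = 22.440

22.440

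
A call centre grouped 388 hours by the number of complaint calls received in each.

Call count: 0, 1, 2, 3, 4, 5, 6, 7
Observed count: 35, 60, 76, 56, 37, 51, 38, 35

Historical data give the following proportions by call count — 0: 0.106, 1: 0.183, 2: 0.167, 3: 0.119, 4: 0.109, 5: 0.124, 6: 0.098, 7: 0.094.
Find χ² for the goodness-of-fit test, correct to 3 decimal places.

7.543

Expected counts E_i = n·p_i: 388×0.106 = 41.128, 388×0.183 = 71.004, 388×0.167 = 64.796, 388×0.119 = 46.172, 388×0.109 = 42.292, 388×0.124 = 48.112, 388×0.098 = 38.024, 388×0.094 = 36.472.
cat         O        E   (O−E)²/E
0          35   41.128     0.9131
1          60   71.004     1.7054
2          76   64.796     1.9373
3          56   46.172     2.0920
4          37   42.292     0.6622
5          51   48.112     0.1734
6          38   38.024     0.0000
7          35   36.472     0.0594
Sum = 7.543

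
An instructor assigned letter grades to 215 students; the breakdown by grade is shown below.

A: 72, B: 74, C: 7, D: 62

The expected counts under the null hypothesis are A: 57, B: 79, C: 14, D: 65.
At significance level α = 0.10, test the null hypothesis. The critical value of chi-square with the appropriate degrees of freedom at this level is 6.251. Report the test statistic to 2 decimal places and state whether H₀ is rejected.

7.90; reject

χ² = (72−57)²/57 + (74−79)²/79 + (7−14)²/14 + (62−65)²/65
   = 3.947 + 0.316 + 3.500 + 0.138
Sum = 7.90
df = 3. Since 7.90 > 6.251, we reject H₀.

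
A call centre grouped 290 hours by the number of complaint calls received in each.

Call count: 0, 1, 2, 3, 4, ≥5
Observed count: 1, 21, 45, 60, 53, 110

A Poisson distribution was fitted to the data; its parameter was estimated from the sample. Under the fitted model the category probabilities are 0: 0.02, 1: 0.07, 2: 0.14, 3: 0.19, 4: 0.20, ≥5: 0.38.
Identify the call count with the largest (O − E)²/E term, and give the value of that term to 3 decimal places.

Expected counts E_i = n·p_i: 290×0.02 = 5.8, 290×0.07 = 20.3, 290×0.14 = 40.6, 290×0.19 = 55.1, 290×0.20 = 58, 290×0.38 = 110.2.
χ² = (1−5.8)²/5.8 + (21−20.3)²/20.3 + (45−40.6)²/40.6 + (60−55.1)²/55.1 + (53−58)²/58 + (110−110.2)²/110.2
   = 3.9724 + 0.0241 + 0.4768 + 0.4358 + 0.4310 + 0.0004
The largest term is for 0: 3.972.

0, 3.972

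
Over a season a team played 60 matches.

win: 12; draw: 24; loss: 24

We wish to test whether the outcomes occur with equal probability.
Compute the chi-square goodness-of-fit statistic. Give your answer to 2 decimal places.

Under H₀ each category has probability 1/3, so each expected count is 60/3 = 20.
win: (12 − 20)²/20 = 64/20 = 3.200
draw: (24 − 20)²/20 = 16/20 = 0.800
loss: (24 − 20)²/20 = 16/20 = 0.800
Sum = 4.80

4.80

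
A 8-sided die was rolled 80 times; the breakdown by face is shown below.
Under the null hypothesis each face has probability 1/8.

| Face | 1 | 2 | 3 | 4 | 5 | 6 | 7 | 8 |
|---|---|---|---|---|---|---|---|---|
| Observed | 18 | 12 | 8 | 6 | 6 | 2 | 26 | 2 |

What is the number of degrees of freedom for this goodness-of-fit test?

There are k = 8 categories and no parameters were estimated from the data, so df = 8 − 1 = 7.

7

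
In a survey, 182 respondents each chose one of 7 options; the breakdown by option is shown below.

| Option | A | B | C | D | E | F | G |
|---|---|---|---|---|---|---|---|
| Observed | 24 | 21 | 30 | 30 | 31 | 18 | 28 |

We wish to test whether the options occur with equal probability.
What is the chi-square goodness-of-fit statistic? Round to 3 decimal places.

5.923

Under H₀ each category has probability 1/7, so each expected count is 182/7 = 26.
cat         O        E   (O−E)²/E
A          24       26     0.1538
B          21       26     0.9615
C          30       26     0.6154
D          30       26     0.6154
E          31       26     0.9615
F          18       26     2.4615
G          28       26     0.1538
Sum = 5.923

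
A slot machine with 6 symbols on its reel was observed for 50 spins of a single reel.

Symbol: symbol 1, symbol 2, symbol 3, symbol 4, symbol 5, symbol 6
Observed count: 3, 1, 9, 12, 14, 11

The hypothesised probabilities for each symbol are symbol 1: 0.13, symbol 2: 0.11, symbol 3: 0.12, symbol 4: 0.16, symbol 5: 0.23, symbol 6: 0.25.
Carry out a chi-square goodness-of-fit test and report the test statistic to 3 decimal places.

Expected counts E_i = n·p_i: 50×0.13 = 6.5, 50×0.11 = 5.5, 50×0.12 = 6, 50×0.16 = 8, 50×0.23 = 11.5, 50×0.25 = 12.5.
symbol 1: (3 − 6.5)²/6.5 = 12.25/6.5 = 1.8846
symbol 2: (1 − 5.5)²/5.5 = 20.25/5.5 = 3.6818
symbol 3: (9 − 6)²/6 = 9/6 = 1.5000
symbol 4: (12 − 8)²/8 = 16/8 = 2.0000
symbol 5: (14 − 11.5)²/11.5 = 6.25/11.5 = 0.5435
symbol 6: (11 − 12.5)²/12.5 = 2.25/12.5 = 0.1800
Sum = 9.790

9.790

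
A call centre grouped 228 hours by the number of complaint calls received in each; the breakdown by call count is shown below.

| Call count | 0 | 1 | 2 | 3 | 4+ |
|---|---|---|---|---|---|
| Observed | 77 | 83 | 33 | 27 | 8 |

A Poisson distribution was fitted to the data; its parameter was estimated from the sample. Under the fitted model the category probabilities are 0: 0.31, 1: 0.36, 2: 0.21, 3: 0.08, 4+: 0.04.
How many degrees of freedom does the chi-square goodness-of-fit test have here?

There are k = 5 categories and 1 parameter estimated from the data, so df = 5 − 1 − 1 = 3.

3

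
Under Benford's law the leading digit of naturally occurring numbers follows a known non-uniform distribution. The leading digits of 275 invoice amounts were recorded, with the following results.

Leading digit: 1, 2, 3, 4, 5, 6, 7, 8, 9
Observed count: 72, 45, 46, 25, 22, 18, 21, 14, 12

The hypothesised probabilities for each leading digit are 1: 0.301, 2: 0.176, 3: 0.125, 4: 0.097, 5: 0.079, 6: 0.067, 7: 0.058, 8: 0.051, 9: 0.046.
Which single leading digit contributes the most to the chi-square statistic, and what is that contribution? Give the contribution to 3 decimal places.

Expected counts E_i = n·p_i: 275×0.301 = 82.775, 275×0.176 = 48.4, 275×0.125 = 34.375, 275×0.097 = 26.675, 275×0.079 = 21.725, 275×0.067 = 18.425, 275×0.058 = 15.95, 275×0.051 = 14.025, 275×0.046 = 12.65.
χ² = (72−82.775)²/82.775 + (45−48.4)²/48.4 + (46−34.375)²/34.375 + (25−26.675)²/26.675 + (22−21.725)²/21.725 + (18−18.425)²/18.425 + (21−15.95)²/15.95 + (14−14.025)²/14.025 + (12−12.65)²/12.65
   = 1.4026 + 0.2388 + 3.9314 + 0.1052 + 0.0035 + 0.0098 + 1.5989 + 0.0000 + 0.0334
The largest term is for 3: 3.931.

3, 3.931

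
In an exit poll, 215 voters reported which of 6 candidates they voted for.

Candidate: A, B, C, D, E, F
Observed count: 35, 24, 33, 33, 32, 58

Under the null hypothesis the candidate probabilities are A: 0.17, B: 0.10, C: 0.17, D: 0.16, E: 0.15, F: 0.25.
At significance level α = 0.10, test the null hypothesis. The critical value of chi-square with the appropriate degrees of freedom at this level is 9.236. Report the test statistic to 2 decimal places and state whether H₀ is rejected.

1.10; do not reject

Expected counts E_i = n·p_i: 215×0.17 = 36.55, 215×0.10 = 21.5, 215×0.17 = 36.55, 215×0.16 = 34.4, 215×0.15 = 32.25, 215×0.25 = 53.75.
cat         O        E   (O−E)²/E
A          35    36.55      0.066
B          24     21.5      0.291
C          33    36.55      0.345
D          33     34.4      0.057
E          32    32.25      0.002
F          58    53.75      0.336
Sum = 1.10
df = 5. Since 1.10 < 9.236, we do not reject H₀.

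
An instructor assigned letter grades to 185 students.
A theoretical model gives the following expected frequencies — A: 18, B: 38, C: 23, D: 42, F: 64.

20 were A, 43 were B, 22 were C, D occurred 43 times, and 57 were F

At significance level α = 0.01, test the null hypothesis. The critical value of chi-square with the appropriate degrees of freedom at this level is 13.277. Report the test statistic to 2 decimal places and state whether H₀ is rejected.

1.71; do not reject

cat         O        E   (O−E)²/E
A          20       18      0.222
B          43       38      0.658
C          22       23      0.043
D          43       42      0.024
F          57       64      0.766
Sum = 1.71
df = 4. Since 1.71 < 13.277, we do not reject H₀.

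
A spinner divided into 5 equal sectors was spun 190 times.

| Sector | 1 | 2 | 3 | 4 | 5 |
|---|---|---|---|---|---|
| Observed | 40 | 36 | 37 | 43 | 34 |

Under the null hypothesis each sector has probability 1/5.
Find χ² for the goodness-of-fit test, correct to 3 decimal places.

1.316

Expected count for each of the 5 categories: 190/5 = 38.
cat         O        E   (O−E)²/E
1          40       38     0.1053
2          36       38     0.1053
3          37       38     0.0263
4          43       38     0.6579
5          34       38     0.4211
Sum = 1.316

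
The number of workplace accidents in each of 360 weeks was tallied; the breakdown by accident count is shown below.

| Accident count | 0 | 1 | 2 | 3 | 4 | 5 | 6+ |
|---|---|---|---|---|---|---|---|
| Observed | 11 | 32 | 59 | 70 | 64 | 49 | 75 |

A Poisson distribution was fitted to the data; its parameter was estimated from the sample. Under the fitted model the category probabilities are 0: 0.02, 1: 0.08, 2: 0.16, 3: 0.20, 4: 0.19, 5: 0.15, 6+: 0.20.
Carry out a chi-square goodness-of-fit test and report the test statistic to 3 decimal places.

3.322

Expected counts E_i = n·p_i: 360×0.02 = 7.2, 360×0.08 = 28.8, 360×0.16 = 57.6, 360×0.20 = 72, 360×0.19 = 68.4, 360×0.15 = 54, 360×0.20 = 72.
cat         O        E   (O−E)²/E
0          11      7.2     2.0056
1          32     28.8     0.3556
2          59     57.6     0.0340
3          70       72     0.0556
4          64     68.4     0.2830
5          49       54     0.4630
6+         75       72     0.1250
Sum = 3.322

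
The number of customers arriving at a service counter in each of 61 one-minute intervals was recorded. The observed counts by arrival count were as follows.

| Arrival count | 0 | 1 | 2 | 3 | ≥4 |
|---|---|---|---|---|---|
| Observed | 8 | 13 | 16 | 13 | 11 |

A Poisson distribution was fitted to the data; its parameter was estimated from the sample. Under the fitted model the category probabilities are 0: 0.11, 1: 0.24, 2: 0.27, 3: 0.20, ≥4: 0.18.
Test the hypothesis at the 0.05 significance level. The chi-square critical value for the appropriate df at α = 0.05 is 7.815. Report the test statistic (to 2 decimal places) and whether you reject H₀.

Expected counts E_i = n·p_i: 61×0.11 = 6.71, 61×0.24 = 14.64, 61×0.27 = 16.47, 61×0.20 = 12.2, 61×0.18 = 10.98.
0: (8 − 6.71)²/6.71 = 1.6641/6.71 = 0.248
1: (13 − 14.64)²/14.64 = 2.6896/14.64 = 0.184
2: (16 − 16.47)²/16.47 = 0.2209/16.47 = 0.013
3: (13 − 12.2)²/12.2 = 0.64/12.2 = 0.052
≥4: (11 − 10.98)²/10.98 = 0.0004/10.98 = 0.000
Sum = 0.50
df = 3. Since 0.50 < 7.815, we do not reject H₀.

0.50; do not reject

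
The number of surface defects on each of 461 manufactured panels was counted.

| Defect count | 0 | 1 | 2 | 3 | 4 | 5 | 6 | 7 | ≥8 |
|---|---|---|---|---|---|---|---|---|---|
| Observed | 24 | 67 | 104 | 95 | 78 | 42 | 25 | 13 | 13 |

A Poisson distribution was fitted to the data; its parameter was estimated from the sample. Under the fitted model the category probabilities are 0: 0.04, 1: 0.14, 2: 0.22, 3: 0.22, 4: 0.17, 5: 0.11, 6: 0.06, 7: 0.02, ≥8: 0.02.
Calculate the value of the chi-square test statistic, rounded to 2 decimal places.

7.10

Expected counts E_i = n·p_i: 461×0.04 = 18.44, 461×0.14 = 64.54, 461×0.22 = 101.42, 461×0.22 = 101.42, 461×0.17 = 78.37, 461×0.11 = 50.71, 461×0.06 = 27.66, 461×0.02 = 9.22, 461×0.02 = 9.22.
0: (24 − 18.44)²/18.44 = 30.9136/18.44 = 1.676
1: (67 − 64.54)²/64.54 = 6.0516/64.54 = 0.094
2: (104 − 101.42)²/101.42 = 6.6564/101.42 = 0.066
3: (95 − 101.42)²/101.42 = 41.2164/101.42 = 0.406
4: (78 − 78.37)²/78.37 = 0.1369/78.37 = 0.002
5: (42 − 50.71)²/50.71 = 75.8641/50.71 = 1.496
6: (25 − 27.66)²/27.66 = 7.0756/27.66 = 0.256
7: (13 − 9.22)²/9.22 = 14.2884/9.22 = 1.550
≥8: (13 − 9.22)²/9.22 = 14.2884/9.22 = 1.550
Sum = 7.10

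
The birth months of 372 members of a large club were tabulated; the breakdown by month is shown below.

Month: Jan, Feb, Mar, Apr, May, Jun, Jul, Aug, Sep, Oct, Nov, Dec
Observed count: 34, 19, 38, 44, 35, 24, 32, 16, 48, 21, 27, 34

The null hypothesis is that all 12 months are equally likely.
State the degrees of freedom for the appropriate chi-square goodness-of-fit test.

There are k = 12 categories and no parameters were estimated from the data, so df = 12 − 1 = 11.

11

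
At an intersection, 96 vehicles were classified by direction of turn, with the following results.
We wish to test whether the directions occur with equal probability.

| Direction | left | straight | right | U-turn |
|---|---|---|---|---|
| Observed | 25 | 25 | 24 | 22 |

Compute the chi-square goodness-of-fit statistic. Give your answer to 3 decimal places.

Under H₀ each category has probability 1/4, so each expected count is 96/4 = 24.
cat           O        E   (O−E)²/E
left         25       24     0.0417
straight     25       24     0.0417
right        24       24     0.0000
U-turn       22       24     0.1667
Sum = 0.250

0.250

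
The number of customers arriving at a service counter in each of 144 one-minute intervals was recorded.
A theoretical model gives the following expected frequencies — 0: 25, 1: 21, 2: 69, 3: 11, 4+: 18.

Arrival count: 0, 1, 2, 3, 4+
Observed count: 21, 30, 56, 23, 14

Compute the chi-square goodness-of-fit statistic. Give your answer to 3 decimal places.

χ² = (21−25)²/25 + (30−21)²/21 + (56−69)²/69 + (23−11)²/11 + (14−18)²/18
   = 0.6400 + 3.8571 + 2.4493 + 13.0909 + 0.8889
Sum = 20.926

20.926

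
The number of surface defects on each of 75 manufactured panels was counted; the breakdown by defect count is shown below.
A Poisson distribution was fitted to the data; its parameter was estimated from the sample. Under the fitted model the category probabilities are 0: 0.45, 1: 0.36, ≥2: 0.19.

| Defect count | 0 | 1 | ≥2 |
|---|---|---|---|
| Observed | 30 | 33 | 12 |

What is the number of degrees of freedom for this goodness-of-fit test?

There are k = 3 categories and 1 parameter estimated from the data, so df = 3 − 1 − 1 = 1.

1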